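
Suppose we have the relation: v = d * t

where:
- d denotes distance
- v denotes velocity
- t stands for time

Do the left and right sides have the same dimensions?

No

d (distance) has dimensions [L].
v (velocity) has dimensions [L T^-1].
t (time) has dimensions [T].

Left side: [L T^-1]
Right side: [L T]

The two sides have different dimensions, so the equation is NOT dimensionally consistent.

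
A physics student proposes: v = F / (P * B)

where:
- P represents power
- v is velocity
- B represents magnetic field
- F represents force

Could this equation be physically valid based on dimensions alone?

No

P (power) has dimensions [L^2 M T^-3].
v (velocity) has dimensions [L T^-1].
B (magnetic field) has dimensions [I^-1 M T^-2].
F (force) has dimensions [L M T^-2].

Left side: [L T^-1]
Right side: [I L^-1 M^-1 T^3]

The two sides have different dimensions, so the equation is NOT dimensionally consistent.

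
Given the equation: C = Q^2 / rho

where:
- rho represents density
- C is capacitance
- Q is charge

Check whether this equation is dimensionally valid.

No

rho (density) has dimensions [L^-3 M].
C (capacitance) has dimensions [I^2 L^-2 M^-1 T^4].
Q (charge) has dimensions [I T].

Left side: [I^2 L^-2 M^-1 T^4]
Right side: [I^2 L^3 M^-1 T^2]

The two sides have different dimensions, so the equation is NOT dimensionally consistent.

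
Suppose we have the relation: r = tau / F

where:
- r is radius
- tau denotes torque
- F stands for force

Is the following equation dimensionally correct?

Yes

r (radius) has dimensions [L].
tau (torque) has dimensions [L^2 M T^-2].
F (force) has dimensions [L M T^-2].

Left side: [L]
Right side: [L]

Both sides have the same dimensions, so the equation is dimensionally consistent.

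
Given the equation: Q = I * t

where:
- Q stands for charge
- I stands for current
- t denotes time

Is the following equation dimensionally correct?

Yes

Q (charge) has dimensions [I T].
I (current) has dimensions [I].
t (time) has dimensions [T].

Left side: [I T]
Right side: [I T]

Both sides have the same dimensions, so the equation is dimensionally consistent.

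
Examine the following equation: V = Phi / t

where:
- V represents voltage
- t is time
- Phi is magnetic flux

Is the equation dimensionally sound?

Yes

V (voltage) has dimensions [I^-1 L^2 M T^-3].
t (time) has dimensions [T].
Phi (magnetic flux) has dimensions [I^-1 L^2 M T^-2].

Left side: [I^-1 L^2 M T^-3]
Right side: [I^-1 L^2 M T^-3]

Both sides have the same dimensions, so the equation is dimensionally consistent.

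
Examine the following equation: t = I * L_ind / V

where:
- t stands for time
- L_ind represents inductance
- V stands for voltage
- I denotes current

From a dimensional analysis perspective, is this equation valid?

Yes

t (time) has dimensions [T].
L_ind (inductance) has dimensions [I^-2 L^2 M T^-2].
V (voltage) has dimensions [I^-1 L^2 M T^-3].
I (current) has dimensions [I].

Left side: [T]
Right side: [T]

Both sides have the same dimensions, so the equation is dimensionally consistent.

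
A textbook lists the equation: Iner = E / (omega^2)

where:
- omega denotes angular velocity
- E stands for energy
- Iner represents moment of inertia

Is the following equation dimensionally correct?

Yes

omega (angular velocity) has dimensions [T^-1].
E (energy) has dimensions [L^2 M T^-2].
Iner (moment of inertia) has dimensions [L^2 M].

Left side: [L^2 M]
Right side: [L^2 M]

Both sides have the same dimensions, so the equation is dimensionally consistent.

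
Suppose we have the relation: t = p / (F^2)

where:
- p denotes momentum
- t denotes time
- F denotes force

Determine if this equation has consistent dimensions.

No

p (momentum) has dimensions [L M T^-1].
t (time) has dimensions [T].
F (force) has dimensions [L M T^-2].

Left side: [T]
Right side: [L^-1 M^-1 T^3]

The two sides have different dimensions, so the equation is NOT dimensionally consistent.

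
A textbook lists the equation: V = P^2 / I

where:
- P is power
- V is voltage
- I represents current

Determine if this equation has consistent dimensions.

No

P (power) has dimensions [L^2 M T^-3].
V (voltage) has dimensions [I^-1 L^2 M T^-3].
I (current) has dimensions [I].

Left side: [I^-1 L^2 M T^-3]
Right side: [I^-1 L^4 M^2 T^-6]

The two sides have different dimensions, so the equation is NOT dimensionally consistent.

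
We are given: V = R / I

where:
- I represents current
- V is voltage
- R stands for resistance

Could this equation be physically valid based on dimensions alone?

No

I (current) has dimensions [I].
V (voltage) has dimensions [I^-1 L^2 M T^-3].
R (resistance) has dimensions [I^-2 L^2 M T^-3].

Left side: [I^-1 L^2 M T^-3]
Right side: [I^-3 L^2 M T^-3]

The two sides have different dimensions, so the equation is NOT dimensionally consistent.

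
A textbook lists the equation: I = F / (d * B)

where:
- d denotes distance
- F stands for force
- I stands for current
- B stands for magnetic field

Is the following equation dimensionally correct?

Yes

d (distance) has dimensions [L].
F (force) has dimensions [L M T^-2].
I (current) has dimensions [I].
B (magnetic field) has dimensions [I^-1 M T^-2].

Left side: [I]
Right side: [I]

Both sides have the same dimensions, so the equation is dimensionally consistent.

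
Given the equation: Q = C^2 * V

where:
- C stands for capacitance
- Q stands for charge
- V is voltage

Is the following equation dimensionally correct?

No

C (capacitance) has dimensions [I^2 L^-2 M^-1 T^4].
Q (charge) has dimensions [I T].
V (voltage) has dimensions [I^-1 L^2 M T^-3].

Left side: [I T]
Right side: [I^3 L^-2 M^-1 T^5]

The two sides have different dimensions, so the equation is NOT dimensionally consistent.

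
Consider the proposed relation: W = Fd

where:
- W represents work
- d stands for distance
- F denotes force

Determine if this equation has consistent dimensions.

Yes

W (work) has dimensions [L^2 M T^-2].
d (distance) has dimensions [L].
F (force) has dimensions [L M T^-2].

Left side: [L^2 M T^-2]
Right side: [L^2 M T^-2]

Both sides have the same dimensions, so the equation is dimensionally consistent.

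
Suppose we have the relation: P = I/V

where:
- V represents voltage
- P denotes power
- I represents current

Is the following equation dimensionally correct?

No

V (voltage) has dimensions [I^-1 L^2 M T^-3].
P (power) has dimensions [L^2 M T^-3].
I (current) has dimensions [I].

Left side: [L^2 M T^-3]
Right side: [I^2 L^-2 M^-1 T^3]

The two sides have different dimensions, so the equation is NOT dimensionally consistent.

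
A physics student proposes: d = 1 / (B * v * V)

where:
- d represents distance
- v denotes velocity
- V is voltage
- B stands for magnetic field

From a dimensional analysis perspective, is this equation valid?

No

d (distance) has dimensions [L].
v (velocity) has dimensions [L T^-1].
V (voltage) has dimensions [I^-1 L^2 M T^-3].
B (magnetic field) has dimensions [I^-1 M T^-2].

Left side: [L]
Right side: [I^2 L^-3 M^-2 T^6]

The two sides have different dimensions, so the equation is NOT dimensionally consistent.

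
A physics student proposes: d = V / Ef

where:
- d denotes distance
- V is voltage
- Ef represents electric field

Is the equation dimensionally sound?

Yes

d (distance) has dimensions [L].
V (voltage) has dimensions [I^-1 L^2 M T^-3].
Ef (electric field) has dimensions [I^-1 L M T^-3].

Left side: [L]
Right side: [L]

Both sides have the same dimensions, so the equation is dimensionally consistent.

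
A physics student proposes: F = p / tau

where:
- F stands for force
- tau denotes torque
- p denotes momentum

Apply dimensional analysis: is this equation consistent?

No

F (force) has dimensions [L M T^-2].
tau (torque) has dimensions [L^2 M T^-2].
p (momentum) has dimensions [L M T^-1].

Left side: [L M T^-2]
Right side: [L^-1 T]

The two sides have different dimensions, so the equation is NOT dimensionally consistent.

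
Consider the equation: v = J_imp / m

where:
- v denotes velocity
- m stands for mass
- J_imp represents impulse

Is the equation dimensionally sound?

Yes

v (velocity) has dimensions [L T^-1].
m (mass) has dimensions [M].
J_imp (impulse) has dimensions [L M T^-1].

Left side: [L T^-1]
Right side: [L T^-1]

Both sides have the same dimensions, so the equation is dimensionally consistent.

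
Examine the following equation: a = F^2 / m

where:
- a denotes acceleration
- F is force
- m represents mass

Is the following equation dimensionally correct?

No

a (acceleration) has dimensions [L T^-2].
F (force) has dimensions [L M T^-2].
m (mass) has dimensions [M].

Left side: [L T^-2]
Right side: [L^2 M T^-4]

The two sides have different dimensions, so the equation is NOT dimensionally consistent.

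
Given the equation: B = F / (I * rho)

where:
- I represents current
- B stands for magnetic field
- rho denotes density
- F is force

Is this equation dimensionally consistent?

No

I (current) has dimensions [I].
B (magnetic field) has dimensions [I^-1 M T^-2].
rho (density) has dimensions [L^-3 M].
F (force) has dimensions [L M T^-2].

Left side: [I^-1 M T^-2]
Right side: [I^-1 L^4 T^-2]

The two sides have different dimensions, so the equation is NOT dimensionally consistent.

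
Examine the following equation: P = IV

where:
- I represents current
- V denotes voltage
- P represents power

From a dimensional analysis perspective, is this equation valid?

Yes

I (current) has dimensions [I].
V (voltage) has dimensions [I^-1 L^2 M T^-3].
P (power) has dimensions [L^2 M T^-3].

Left side: [L^2 M T^-3]
Right side: [L^2 M T^-3]

Both sides have the same dimensions, so the equation is dimensionally consistent.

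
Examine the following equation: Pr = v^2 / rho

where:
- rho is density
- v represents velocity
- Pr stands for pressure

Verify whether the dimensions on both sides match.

No

rho (density) has dimensions [L^-3 M].
v (velocity) has dimensions [L T^-1].
Pr (pressure) has dimensions [L^-1 M T^-2].

Left side: [L^-1 M T^-2]
Right side: [L^5 M^-1 T^-2]

The two sides have different dimensions, so the equation is NOT dimensionally consistent.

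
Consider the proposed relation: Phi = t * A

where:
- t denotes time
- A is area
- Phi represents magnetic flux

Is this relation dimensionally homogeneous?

No

t (time) has dimensions [T].
A (area) has dimensions [L^2].
Phi (magnetic flux) has dimensions [I^-1 L^2 M T^-2].

Left side: [I^-1 L^2 M T^-2]
Right side: [L^2 T]

The two sides have different dimensions, so the equation is NOT dimensionally consistent.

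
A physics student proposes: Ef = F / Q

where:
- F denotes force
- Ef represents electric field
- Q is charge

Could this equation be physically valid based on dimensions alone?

Yes

F (force) has dimensions [L M T^-2].
Ef (electric field) has dimensions [I^-1 L M T^-3].
Q (charge) has dimensions [I T].

Left side: [I^-1 L M T^-3]
Right side: [I^-1 L M T^-3]

Both sides have the same dimensions, so the equation is dimensionally consistent.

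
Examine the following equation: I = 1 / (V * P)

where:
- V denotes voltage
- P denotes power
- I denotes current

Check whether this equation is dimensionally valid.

No

V (voltage) has dimensions [I^-1 L^2 M T^-3].
P (power) has dimensions [L^2 M T^-3].
I (current) has dimensions [I].

Left side: [I]
Right side: [I L^-4 M^-2 T^6]

The two sides have different dimensions, so the equation is NOT dimensionally consistent.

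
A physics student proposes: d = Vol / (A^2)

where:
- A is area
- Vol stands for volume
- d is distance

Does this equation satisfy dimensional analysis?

No

A (area) has dimensions [L^2].
Vol (volume) has dimensions [L^3].
d (distance) has dimensions [L].

Left side: [L]
Right side: [L^-1]

The two sides have different dimensions, so the equation is NOT dimensionally consistent.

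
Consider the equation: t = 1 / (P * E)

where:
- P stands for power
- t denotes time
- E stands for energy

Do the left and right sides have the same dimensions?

No

P (power) has dimensions [L^2 M T^-3].
t (time) has dimensions [T].
E (energy) has dimensions [L^2 M T^-2].

Left side: [T]
Right side: [L^-4 M^-2 T^5]

The two sides have different dimensions, so the equation is NOT dimensionally consistent.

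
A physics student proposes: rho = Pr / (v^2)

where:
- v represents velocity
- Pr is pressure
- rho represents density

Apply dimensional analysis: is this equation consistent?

Yes

v (velocity) has dimensions [L T^-1].
Pr (pressure) has dimensions [L^-1 M T^-2].
rho (density) has dimensions [L^-3 M].

Left side: [L^-3 M]
Right side: [L^-3 M]

Both sides have the same dimensions, so the equation is dimensionally consistent.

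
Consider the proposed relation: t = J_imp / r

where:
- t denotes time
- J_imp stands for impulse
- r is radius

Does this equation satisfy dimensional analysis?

No

t (time) has dimensions [T].
J_imp (impulse) has dimensions [L M T^-1].
r (radius) has dimensions [L].

Left side: [T]
Right side: [M T^-1]

The two sides have different dimensions, so the equation is NOT dimensionally consistent.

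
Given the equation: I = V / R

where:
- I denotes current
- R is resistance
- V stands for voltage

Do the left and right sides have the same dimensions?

Yes

I (current) has dimensions [I].
R (resistance) has dimensions [I^-2 L^2 M T^-3].
V (voltage) has dimensions [I^-1 L^2 M T^-3].

Left side: [I]
Right side: [I]

Both sides have the same dimensions, so the equation is dimensionally consistent.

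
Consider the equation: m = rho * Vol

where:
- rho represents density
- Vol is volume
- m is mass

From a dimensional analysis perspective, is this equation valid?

Yes

rho (density) has dimensions [L^-3 M].
Vol (volume) has dimensions [L^3].
m (mass) has dimensions [M].

Left side: [M]
Right side: [M]

Both sides have the same dimensions, so the equation is dimensionally consistent.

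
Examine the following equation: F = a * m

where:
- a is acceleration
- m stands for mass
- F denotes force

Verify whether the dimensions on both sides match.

Yes

a (acceleration) has dimensions [L T^-2].
m (mass) has dimensions [M].
F (force) has dimensions [L M T^-2].

Left side: [L M T^-2]
Right side: [L M T^-2]

Both sides have the same dimensions, so the equation is dimensionally consistent.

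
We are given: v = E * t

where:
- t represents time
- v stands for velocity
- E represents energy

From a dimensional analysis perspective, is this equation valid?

No

t (time) has dimensions [T].
v (velocity) has dimensions [L T^-1].
E (energy) has dimensions [L^2 M T^-2].

Left side: [L T^-1]
Right side: [L^2 M T^-1]

The two sides have different dimensions, so the equation is NOT dimensionally consistent.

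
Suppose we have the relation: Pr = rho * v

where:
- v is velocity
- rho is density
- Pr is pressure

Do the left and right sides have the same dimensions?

No

v (velocity) has dimensions [L T^-1].
rho (density) has dimensions [L^-3 M].
Pr (pressure) has dimensions [L^-1 M T^-2].

Left side: [L^-1 M T^-2]
Right side: [L^-2 M T^-1]

The two sides have different dimensions, so the equation is NOT dimensionally consistent.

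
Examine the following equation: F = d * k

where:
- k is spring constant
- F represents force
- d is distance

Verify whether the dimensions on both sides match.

Yes

k (spring constant) has dimensions [M T^-2].
F (force) has dimensions [L M T^-2].
d (distance) has dimensions [L].

Left side: [L M T^-2]
Right side: [L M T^-2]

Both sides have the same dimensions, so the equation is dimensionally consistent.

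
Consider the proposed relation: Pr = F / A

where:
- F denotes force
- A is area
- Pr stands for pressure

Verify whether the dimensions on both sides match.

Yes

F (force) has dimensions [L M T^-2].
A (area) has dimensions [L^2].
Pr (pressure) has dimensions [L^-1 M T^-2].

Left side: [L^-1 M T^-2]
Right side: [L^-1 M T^-2]

Both sides have the same dimensions, so the equation is dimensionally consistent.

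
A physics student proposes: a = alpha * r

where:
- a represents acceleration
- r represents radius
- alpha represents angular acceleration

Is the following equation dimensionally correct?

Yes

a (acceleration) has dimensions [L T^-2].
r (radius) has dimensions [L].
alpha (angular acceleration) has dimensions [T^-2].

Left side: [L T^-2]
Right side: [L T^-2]

Both sides have the same dimensions, so the equation is dimensionally consistent.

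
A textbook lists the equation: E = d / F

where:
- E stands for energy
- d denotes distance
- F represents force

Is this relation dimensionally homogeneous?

No

E (energy) has dimensions [L^2 M T^-2].
d (distance) has dimensions [L].
F (force) has dimensions [L M T^-2].

Left side: [L^2 M T^-2]
Right side: [M^-1 T^2]

The two sides have different dimensions, so the equation is NOT dimensionally consistent.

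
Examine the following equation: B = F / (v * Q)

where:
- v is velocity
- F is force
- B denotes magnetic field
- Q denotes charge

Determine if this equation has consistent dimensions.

Yes

v (velocity) has dimensions [L T^-1].
F (force) has dimensions [L M T^-2].
B (magnetic field) has dimensions [I^-1 M T^-2].
Q (charge) has dimensions [I T].

Left side: [I^-1 M T^-2]
Right side: [I^-1 M T^-2]

Both sides have the same dimensions, so the equation is dimensionally consistent.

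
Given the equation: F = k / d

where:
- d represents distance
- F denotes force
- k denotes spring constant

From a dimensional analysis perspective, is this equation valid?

No

d (distance) has dimensions [L].
F (force) has dimensions [L M T^-2].
k (spring constant) has dimensions [M T^-2].

Left side: [L M T^-2]
Right side: [L^-1 M T^-2]

The two sides have different dimensions, so the equation is NOT dimensionally consistent.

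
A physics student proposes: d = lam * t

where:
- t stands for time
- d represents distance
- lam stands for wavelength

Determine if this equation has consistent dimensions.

No

t (time) has dimensions [T].
d (distance) has dimensions [L].
lam (wavelength) has dimensions [L].

Left side: [L]
Right side: [L T]

The two sides have different dimensions, so the equation is NOT dimensionally consistent.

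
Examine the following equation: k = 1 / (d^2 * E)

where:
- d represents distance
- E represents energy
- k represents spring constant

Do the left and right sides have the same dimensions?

No

d (distance) has dimensions [L].
E (energy) has dimensions [L^2 M T^-2].
k (spring constant) has dimensions [M T^-2].

Left side: [M T^-2]
Right side: [L^-4 M^-1 T^2]

The two sides have different dimensions, so the equation is NOT dimensionally consistent.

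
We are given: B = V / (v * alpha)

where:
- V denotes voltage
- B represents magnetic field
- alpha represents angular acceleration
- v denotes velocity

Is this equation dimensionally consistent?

No

V (voltage) has dimensions [I^-1 L^2 M T^-3].
B (magnetic field) has dimensions [I^-1 M T^-2].
alpha (angular acceleration) has dimensions [T^-2].
v (velocity) has dimensions [L T^-1].

Left side: [I^-1 M T^-2]
Right side: [I^-1 L M]

The two sides have different dimensions, so the equation is NOT dimensionally consistent.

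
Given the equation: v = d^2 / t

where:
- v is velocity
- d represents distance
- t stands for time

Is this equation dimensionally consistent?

No

v (velocity) has dimensions [L T^-1].
d (distance) has dimensions [L].
t (time) has dimensions [T].

Left side: [L T^-1]
Right side: [L^2 T^-1]

The two sides have different dimensions, so the equation is NOT dimensionally consistent.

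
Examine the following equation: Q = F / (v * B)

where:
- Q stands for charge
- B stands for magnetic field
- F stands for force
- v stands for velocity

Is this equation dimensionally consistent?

Yes

Q (charge) has dimensions [I T].
B (magnetic field) has dimensions [I^-1 M T^-2].
F (force) has dimensions [L M T^-2].
v (velocity) has dimensions [L T^-1].

Left side: [I T]
Right side: [I T]

Both sides have the same dimensions, so the equation is dimensionally consistent.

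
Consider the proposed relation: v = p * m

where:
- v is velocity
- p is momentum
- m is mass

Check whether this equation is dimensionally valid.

No

v (velocity) has dimensions [L T^-1].
p (momentum) has dimensions [L M T^-1].
m (mass) has dimensions [M].

Left side: [L T^-1]
Right side: [L M^2 T^-1]

The two sides have different dimensions, so the equation is NOT dimensionally consistent.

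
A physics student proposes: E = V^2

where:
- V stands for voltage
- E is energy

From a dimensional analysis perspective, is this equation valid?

No

V (voltage) has dimensions [I^-1 L^2 M T^-3].
E (energy) has dimensions [L^2 M T^-2].

Left side: [L^2 M T^-2]
Right side: [I^-2 L^4 M^2 T^-6]

The two sides have different dimensions, so the equation is NOT dimensionally consistent.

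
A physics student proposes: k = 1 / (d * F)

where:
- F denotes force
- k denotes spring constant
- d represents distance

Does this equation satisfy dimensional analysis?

No

F (force) has dimensions [L M T^-2].
k (spring constant) has dimensions [M T^-2].
d (distance) has dimensions [L].

Left side: [M T^-2]
Right side: [L^-2 M^-1 T^2]

The two sides have different dimensions, so the equation is NOT dimensionally consistent.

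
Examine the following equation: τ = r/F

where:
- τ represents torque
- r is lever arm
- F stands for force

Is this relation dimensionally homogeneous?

No

τ (torque) has dimensions [L^2 M T^-2].
r (lever arm) has dimensions [L].
F (force) has dimensions [L M T^-2].

Left side: [L^2 M T^-2]
Right side: [M^-1 T^2]

The two sides have different dimensions, so the equation is NOT dimensionally consistent.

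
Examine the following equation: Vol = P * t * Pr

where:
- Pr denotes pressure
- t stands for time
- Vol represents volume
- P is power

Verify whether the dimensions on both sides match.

No

Pr (pressure) has dimensions [L^-1 M T^-2].
t (time) has dimensions [T].
Vol (volume) has dimensions [L^3].
P (power) has dimensions [L^2 M T^-3].

Left side: [L^3]
Right side: [L M^2 T^-4]

The two sides have different dimensions, so the equation is NOT dimensionally consistent.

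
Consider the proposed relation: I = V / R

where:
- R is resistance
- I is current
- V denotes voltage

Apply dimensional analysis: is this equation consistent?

Yes

R (resistance) has dimensions [I^-2 L^2 M T^-3].
I (current) has dimensions [I].
V (voltage) has dimensions [I^-1 L^2 M T^-3].

Left side: [I]
Right side: [I]

Both sides have the same dimensions, so the equation is dimensionally consistent.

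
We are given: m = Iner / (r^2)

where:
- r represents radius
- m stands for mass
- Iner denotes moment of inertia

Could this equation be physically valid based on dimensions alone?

Yes

r (radius) has dimensions [L].
m (mass) has dimensions [M].
Iner (moment of inertia) has dimensions [L^2 M].

Left side: [M]
Right side: [M]

Both sides have the same dimensions, so the equation is dimensionally consistent.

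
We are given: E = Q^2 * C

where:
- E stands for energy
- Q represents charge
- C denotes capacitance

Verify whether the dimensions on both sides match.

No

E (energy) has dimensions [L^2 M T^-2].
Q (charge) has dimensions [I T].
C (capacitance) has dimensions [I^2 L^-2 M^-1 T^4].

Left side: [L^2 M T^-2]
Right side: [I^4 L^-2 M^-1 T^6]

The two sides have different dimensions, so the equation is NOT dimensionally consistent.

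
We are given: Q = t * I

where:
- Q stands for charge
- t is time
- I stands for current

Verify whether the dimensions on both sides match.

Yes

Q (charge) has dimensions [I T].
t (time) has dimensions [T].
I (current) has dimensions [I].

Left side: [I T]
Right side: [I T]

Both sides have the same dimensions, so the equation is dimensionally consistent.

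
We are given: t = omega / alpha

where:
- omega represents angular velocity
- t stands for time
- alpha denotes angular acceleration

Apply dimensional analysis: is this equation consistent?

Yes

omega (angular velocity) has dimensions [T^-1].
t (time) has dimensions [T].
alpha (angular acceleration) has dimensions [T^-2].

Left side: [T]
Right side: [T]

Both sides have the same dimensions, so the equation is dimensionally consistent.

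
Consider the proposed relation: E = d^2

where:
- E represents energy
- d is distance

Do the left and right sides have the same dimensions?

No

E (energy) has dimensions [L^2 M T^-2].
d (distance) has dimensions [L].

Left side: [L^2 M T^-2]
Right side: [L^2]

The two sides have different dimensions, so the equation is NOT dimensionally consistent.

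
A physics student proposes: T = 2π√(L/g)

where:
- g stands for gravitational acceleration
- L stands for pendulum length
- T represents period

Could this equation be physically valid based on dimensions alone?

Yes

g (gravitational acceleration) has dimensions [L T^-2].
L (pendulum length) has dimensions [L].
T (period) has dimensions [T].

Left side: [T]
Right side: [T]

Both sides have the same dimensions, so the equation is dimensionally consistent.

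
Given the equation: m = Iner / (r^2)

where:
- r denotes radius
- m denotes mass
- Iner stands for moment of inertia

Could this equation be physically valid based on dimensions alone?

Yes

r (radius) has dimensions [L].
m (mass) has dimensions [M].
Iner (moment of inertia) has dimensions [L^2 M].

Left side: [M]
Right side: [M]

Both sides have the same dimensions, so the equation is dimensionally consistent.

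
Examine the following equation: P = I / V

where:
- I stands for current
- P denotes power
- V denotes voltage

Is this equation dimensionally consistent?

No

I (current) has dimensions [I].
P (power) has dimensions [L^2 M T^-3].
V (voltage) has dimensions [I^-1 L^2 M T^-3].

Left side: [L^2 M T^-3]
Right side: [I^2 L^-2 M^-1 T^3]

The two sides have different dimensions, so the equation is NOT dimensionally consistent.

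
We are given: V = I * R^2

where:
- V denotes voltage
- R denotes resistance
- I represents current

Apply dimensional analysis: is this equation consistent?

No

V (voltage) has dimensions [I^-1 L^2 M T^-3].
R (resistance) has dimensions [I^-2 L^2 M T^-3].
I (current) has dimensions [I].

Left side: [I^-1 L^2 M T^-3]
Right side: [I^-3 L^4 M^2 T^-6]

The two sides have different dimensions, so the equation is NOT dimensionally consistent.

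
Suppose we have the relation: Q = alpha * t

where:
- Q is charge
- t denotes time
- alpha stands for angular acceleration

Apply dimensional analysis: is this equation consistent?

No

Q (charge) has dimensions [I T].
t (time) has dimensions [T].
alpha (angular acceleration) has dimensions [T^-2].

Left side: [I T]
Right side: [T^-1]

The two sides have different dimensions, so the equation is NOT dimensionally consistent.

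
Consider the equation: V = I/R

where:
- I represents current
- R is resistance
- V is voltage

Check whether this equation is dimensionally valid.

No

I (current) has dimensions [I].
R (resistance) has dimensions [I^-2 L^2 M T^-3].
V (voltage) has dimensions [I^-1 L^2 M T^-3].

Left side: [I^-1 L^2 M T^-3]
Right side: [I^3 L^-2 M^-1 T^3]

The two sides have different dimensions, so the equation is NOT dimensionally consistent.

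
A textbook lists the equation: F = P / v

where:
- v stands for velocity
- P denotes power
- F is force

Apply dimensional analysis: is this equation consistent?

Yes

v (velocity) has dimensions [L T^-1].
P (power) has dimensions [L^2 M T^-3].
F (force) has dimensions [L M T^-2].

Left side: [L M T^-2]
Right side: [L M T^-2]

Both sides have the same dimensions, so the equation is dimensionally consistent.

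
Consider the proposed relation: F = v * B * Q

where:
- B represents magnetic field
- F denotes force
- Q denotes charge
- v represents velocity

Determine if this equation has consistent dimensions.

Yes

B (magnetic field) has dimensions [I^-1 M T^-2].
F (force) has dimensions [L M T^-2].
Q (charge) has dimensions [I T].
v (velocity) has dimensions [L T^-1].

Left side: [L M T^-2]
Right side: [L M T^-2]

Both sides have the same dimensions, so the equation is dimensionally consistent.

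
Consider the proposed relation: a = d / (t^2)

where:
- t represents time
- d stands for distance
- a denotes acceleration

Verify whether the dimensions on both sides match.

Yes

t (time) has dimensions [T].
d (distance) has dimensions [L].
a (acceleration) has dimensions [L T^-2].

Left side: [L T^-2]
Right side: [L T^-2]

Both sides have the same dimensions, so the equation is dimensionally consistent.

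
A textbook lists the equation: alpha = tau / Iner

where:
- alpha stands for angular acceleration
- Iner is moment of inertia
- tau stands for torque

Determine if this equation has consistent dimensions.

Yes

alpha (angular acceleration) has dimensions [T^-2].
Iner (moment of inertia) has dimensions [L^2 M].
tau (torque) has dimensions [L^2 M T^-2].

Left side: [T^-2]
Right side: [T^-2]

Both sides have the same dimensions, so the equation is dimensionally consistent.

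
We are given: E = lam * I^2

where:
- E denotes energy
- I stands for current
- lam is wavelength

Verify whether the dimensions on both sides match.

No

E (energy) has dimensions [L^2 M T^-2].
I (current) has dimensions [I].
lam (wavelength) has dimensions [L].

Left side: [L^2 M T^-2]
Right side: [I^2 L]

The two sides have different dimensions, so the equation is NOT dimensionally consistent.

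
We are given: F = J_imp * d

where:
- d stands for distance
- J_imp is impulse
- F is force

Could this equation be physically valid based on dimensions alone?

No

d (distance) has dimensions [L].
J_imp (impulse) has dimensions [L M T^-1].
F (force) has dimensions [L M T^-2].

Left side: [L M T^-2]
Right side: [L^2 M T^-1]

The two sides have different dimensions, so the equation is NOT dimensionally consistent.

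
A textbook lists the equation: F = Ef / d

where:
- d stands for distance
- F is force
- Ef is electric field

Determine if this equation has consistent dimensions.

No

d (distance) has dimensions [L].
F (force) has dimensions [L M T^-2].
Ef (electric field) has dimensions [I^-1 L M T^-3].

Left side: [L M T^-2]
Right side: [I^-1 M T^-3]

The two sides have different dimensions, so the equation is NOT dimensionally consistent.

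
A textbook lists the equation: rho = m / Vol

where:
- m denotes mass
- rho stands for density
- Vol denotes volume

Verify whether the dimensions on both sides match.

Yes

m (mass) has dimensions [M].
rho (density) has dimensions [L^-3 M].
Vol (volume) has dimensions [L^3].

Left side: [L^-3 M]
Right side: [L^-3 M]

Both sides have the same dimensions, so the equation is dimensionally consistent.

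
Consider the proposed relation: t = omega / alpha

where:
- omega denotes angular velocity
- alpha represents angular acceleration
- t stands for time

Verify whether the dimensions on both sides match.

Yes

omega (angular velocity) has dimensions [T^-1].
alpha (angular acceleration) has dimensions [T^-2].
t (time) has dimensions [T].

Left side: [T]
Right side: [T]

Both sides have the same dimensions, so the equation is dimensionally consistent.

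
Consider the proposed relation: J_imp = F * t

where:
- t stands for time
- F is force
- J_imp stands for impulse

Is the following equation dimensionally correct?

Yes

t (time) has dimensions [T].
F (force) has dimensions [L M T^-2].
J_imp (impulse) has dimensions [L M T^-1].

Left side: [L M T^-1]
Right side: [L M T^-1]

Both sides have the same dimensions, so the equation is dimensionally consistent.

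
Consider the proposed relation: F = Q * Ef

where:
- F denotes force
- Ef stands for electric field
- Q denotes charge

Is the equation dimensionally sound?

Yes

F (force) has dimensions [L M T^-2].
Ef (electric field) has dimensions [I^-1 L M T^-3].
Q (charge) has dimensions [I T].

Left side: [L M T^-2]
Right side: [L M T^-2]

Both sides have the same dimensions, so the equation is dimensionally consistent.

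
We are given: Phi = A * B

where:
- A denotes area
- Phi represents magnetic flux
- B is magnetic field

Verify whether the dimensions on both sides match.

Yes

A (area) has dimensions [L^2].
Phi (magnetic flux) has dimensions [I^-1 L^2 M T^-2].
B (magnetic field) has dimensions [I^-1 M T^-2].

Left side: [I^-1 L^2 M T^-2]
Right side: [I^-1 L^2 M T^-2]

Both sides have the same dimensions, so the equation is dimensionally consistent.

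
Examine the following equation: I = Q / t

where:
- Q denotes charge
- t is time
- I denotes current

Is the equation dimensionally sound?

Yes

Q (charge) has dimensions [I T].
t (time) has dimensions [T].
I (current) has dimensions [I].

Left side: [I]
Right side: [I]

Both sides have the same dimensions, so the equation is dimensionally consistent.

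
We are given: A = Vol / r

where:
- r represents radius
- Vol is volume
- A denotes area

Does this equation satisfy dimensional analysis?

Yes

r (radius) has dimensions [L].
Vol (volume) has dimensions [L^3].
A (area) has dimensions [L^2].

Left side: [L^2]
Right side: [L^2]

Both sides have the same dimensions, so the equation is dimensionally consistent.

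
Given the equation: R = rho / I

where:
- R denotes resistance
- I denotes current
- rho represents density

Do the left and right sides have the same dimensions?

No

R (resistance) has dimensions [I^-2 L^2 M T^-3].
I (current) has dimensions [I].
rho (density) has dimensions [L^-3 M].

Left side: [I^-2 L^2 M T^-3]
Right side: [I^-1 L^-3 M]

The two sides have different dimensions, so the equation is NOT dimensionally consistent.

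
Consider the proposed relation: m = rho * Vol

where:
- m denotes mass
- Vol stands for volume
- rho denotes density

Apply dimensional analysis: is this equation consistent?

Yes

m (mass) has dimensions [M].
Vol (volume) has dimensions [L^3].
rho (density) has dimensions [L^-3 M].

Left side: [M]
Right side: [M]

Both sides have the same dimensions, so the equation is dimensionally consistent.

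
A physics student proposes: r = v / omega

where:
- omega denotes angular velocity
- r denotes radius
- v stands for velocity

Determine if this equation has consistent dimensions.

Yes

omega (angular velocity) has dimensions [T^-1].
r (radius) has dimensions [L].
v (velocity) has dimensions [L T^-1].

Left side: [L]
Right side: [L]

Both sides have the same dimensions, so the equation is dimensionally consistent.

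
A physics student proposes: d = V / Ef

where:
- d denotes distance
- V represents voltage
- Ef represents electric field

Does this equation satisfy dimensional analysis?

Yes

d (distance) has dimensions [L].
V (voltage) has dimensions [I^-1 L^2 M T^-3].
Ef (electric field) has dimensions [I^-1 L M T^-3].

Left side: [L]
Right side: [L]

Both sides have the same dimensions, so the equation is dimensionally consistent.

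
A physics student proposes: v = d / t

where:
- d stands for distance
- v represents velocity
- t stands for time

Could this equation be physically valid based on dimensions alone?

Yes

d (distance) has dimensions [L].
v (velocity) has dimensions [L T^-1].
t (time) has dimensions [T].

Left side: [L T^-1]
Right side: [L T^-1]

Both sides have the same dimensions, so the equation is dimensionally consistent.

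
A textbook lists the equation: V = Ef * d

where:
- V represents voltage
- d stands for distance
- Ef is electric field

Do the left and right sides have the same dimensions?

Yes

V (voltage) has dimensions [I^-1 L^2 M T^-3].
d (distance) has dimensions [L].
Ef (electric field) has dimensions [I^-1 L M T^-3].

Left side: [I^-1 L^2 M T^-3]
Right side: [I^-1 L^2 M T^-3]

Both sides have the same dimensions, so the equation is dimensionally consistent.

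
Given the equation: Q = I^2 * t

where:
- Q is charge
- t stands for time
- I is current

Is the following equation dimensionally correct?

No

Q (charge) has dimensions [I T].
t (time) has dimensions [T].
I (current) has dimensions [I].

Left side: [I T]
Right side: [I^2 T]

The two sides have different dimensions, so the equation is NOT dimensionally consistent.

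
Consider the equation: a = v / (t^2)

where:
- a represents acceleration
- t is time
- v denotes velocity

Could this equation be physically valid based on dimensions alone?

No

a (acceleration) has dimensions [L T^-2].
t (time) has dimensions [T].
v (velocity) has dimensions [L T^-1].

Left side: [L T^-2]
Right side: [L T^-3]

The two sides have different dimensions, so the equation is NOT dimensionally consistent.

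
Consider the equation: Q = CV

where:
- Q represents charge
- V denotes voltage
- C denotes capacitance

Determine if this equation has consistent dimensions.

Yes

Q (charge) has dimensions [I T].
V (voltage) has dimensions [I^-1 L^2 M T^-3].
C (capacitance) has dimensions [I^2 L^-2 M^-1 T^4].

Left side: [I T]
Right side: [I T]

Both sides have the same dimensions, so the equation is dimensionally consistent.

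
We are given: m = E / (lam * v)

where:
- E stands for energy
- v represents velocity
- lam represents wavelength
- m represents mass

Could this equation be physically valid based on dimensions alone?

No

E (energy) has dimensions [L^2 M T^-2].
v (velocity) has dimensions [L T^-1].
lam (wavelength) has dimensions [L].
m (mass) has dimensions [M].

Left side: [M]
Right side: [M T^-1]

The two sides have different dimensions, so the equation is NOT dimensionally consistent.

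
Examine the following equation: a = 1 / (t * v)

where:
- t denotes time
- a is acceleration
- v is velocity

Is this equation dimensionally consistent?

No

t (time) has dimensions [T].
a (acceleration) has dimensions [L T^-2].
v (velocity) has dimensions [L T^-1].

Left side: [L T^-2]
Right side: [L^-1]

The two sides have different dimensions, so the equation is NOT dimensionally consistent.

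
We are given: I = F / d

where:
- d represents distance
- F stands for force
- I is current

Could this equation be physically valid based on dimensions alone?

No

d (distance) has dimensions [L].
F (force) has dimensions [L M T^-2].
I (current) has dimensions [I].

Left side: [I]
Right side: [M T^-2]

The two sides have different dimensions, so the equation is NOT dimensionally consistent.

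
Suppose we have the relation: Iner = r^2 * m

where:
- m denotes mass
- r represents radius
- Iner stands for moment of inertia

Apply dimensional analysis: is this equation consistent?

Yes

m (mass) has dimensions [M].
r (radius) has dimensions [L].
Iner (moment of inertia) has dimensions [L^2 M].

Left side: [L^2 M]
Right side: [L^2 M]

Both sides have the same dimensions, so the equation is dimensionally consistent.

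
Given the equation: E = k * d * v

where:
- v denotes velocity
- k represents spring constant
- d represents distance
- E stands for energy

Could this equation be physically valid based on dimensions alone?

No

v (velocity) has dimensions [L T^-1].
k (spring constant) has dimensions [M T^-2].
d (distance) has dimensions [L].
E (energy) has dimensions [L^2 M T^-2].

Left side: [L^2 M T^-2]
Right side: [L^2 M T^-3]

The two sides have different dimensions, so the equation is NOT dimensionally consistent.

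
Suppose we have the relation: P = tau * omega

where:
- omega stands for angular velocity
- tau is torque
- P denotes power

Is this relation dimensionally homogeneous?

Yes

omega (angular velocity) has dimensions [T^-1].
tau (torque) has dimensions [L^2 M T^-2].
P (power) has dimensions [L^2 M T^-3].

Left side: [L^2 M T^-3]
Right side: [L^2 M T^-3]

Both sides have the same dimensions, so the equation is dimensionally consistent.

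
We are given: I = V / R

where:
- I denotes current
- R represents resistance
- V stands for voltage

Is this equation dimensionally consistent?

Yes

I (current) has dimensions [I].
R (resistance) has dimensions [I^-2 L^2 M T^-3].
V (voltage) has dimensions [I^-1 L^2 M T^-3].

Left side: [I]
Right side: [I]

Both sides have the same dimensions, so the equation is dimensionally consistent.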